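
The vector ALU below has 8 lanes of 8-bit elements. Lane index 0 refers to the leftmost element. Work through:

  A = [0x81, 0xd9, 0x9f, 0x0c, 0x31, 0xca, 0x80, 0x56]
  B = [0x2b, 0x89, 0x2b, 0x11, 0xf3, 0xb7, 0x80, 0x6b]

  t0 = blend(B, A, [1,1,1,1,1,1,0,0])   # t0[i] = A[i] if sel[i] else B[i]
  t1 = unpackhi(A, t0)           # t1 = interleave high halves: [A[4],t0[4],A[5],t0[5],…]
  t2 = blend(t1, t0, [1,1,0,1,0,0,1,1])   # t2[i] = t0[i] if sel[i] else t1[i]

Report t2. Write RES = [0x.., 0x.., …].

  t0: 81 d9 9f 0c 31 ca 80 6b
  t1: 31 31 ca ca 80 80 56 6b
  t2: 81 d9 ca 0c 80 80 80 6b

RES = [0x81, 0xd9, 0xca, 0x0c, 0x80, 0x80, 0x80, 0x6b]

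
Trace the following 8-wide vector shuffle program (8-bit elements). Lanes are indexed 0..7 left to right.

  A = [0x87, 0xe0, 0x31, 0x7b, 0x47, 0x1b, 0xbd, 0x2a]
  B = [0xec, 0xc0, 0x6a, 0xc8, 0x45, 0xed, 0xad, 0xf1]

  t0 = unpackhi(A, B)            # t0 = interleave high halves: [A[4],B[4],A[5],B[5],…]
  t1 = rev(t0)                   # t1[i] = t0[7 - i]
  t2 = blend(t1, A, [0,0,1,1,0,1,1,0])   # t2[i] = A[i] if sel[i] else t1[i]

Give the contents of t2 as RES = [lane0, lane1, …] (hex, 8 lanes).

RES = [ 0xf1  0x2a  0x31  0x7b  0xed  0x1b  0xbd  0x47 ]

→ t0 |47|45|1b|ed|bd|ad|2a|f1|
→ t1 |f1|2a|ad|bd|ed|1b|45|47|
→ t2 |f1|2a|31|7b|ed|1b|bd|47|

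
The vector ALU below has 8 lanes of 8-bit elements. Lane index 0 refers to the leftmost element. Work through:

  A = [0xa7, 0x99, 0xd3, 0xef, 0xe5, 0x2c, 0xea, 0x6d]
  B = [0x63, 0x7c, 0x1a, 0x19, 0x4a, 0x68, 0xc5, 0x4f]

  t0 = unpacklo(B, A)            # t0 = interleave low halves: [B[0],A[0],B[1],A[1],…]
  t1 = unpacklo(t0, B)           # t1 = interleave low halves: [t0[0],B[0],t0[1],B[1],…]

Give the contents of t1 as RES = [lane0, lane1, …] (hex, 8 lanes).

→ t0 |63|a7|7c|99|1a|d3|19|ef|
→ t1 |63|63|a7|7c|7c|1a|99|19|

RES = [0x63, 0x63, 0xa7, 0x7c, 0x7c, 0x1a, 0x99, 0x19]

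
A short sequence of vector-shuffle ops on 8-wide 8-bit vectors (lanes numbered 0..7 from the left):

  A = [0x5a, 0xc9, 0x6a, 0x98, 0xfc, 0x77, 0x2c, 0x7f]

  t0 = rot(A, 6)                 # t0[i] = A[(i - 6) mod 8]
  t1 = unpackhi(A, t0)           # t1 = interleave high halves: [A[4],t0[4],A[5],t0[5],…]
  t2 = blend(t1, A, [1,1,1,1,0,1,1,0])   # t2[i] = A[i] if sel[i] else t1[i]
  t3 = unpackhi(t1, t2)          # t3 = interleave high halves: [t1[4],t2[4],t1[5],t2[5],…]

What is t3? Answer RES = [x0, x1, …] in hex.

  t0: 6a 98 fc 77 2c 7f 5a c9
  t1: fc 2c 77 7f 2c 5a 7f c9
  t2: 5a c9 6a 98 2c 77 2c c9
  t3: 2c 2c 5a 77 7f 2c c9 c9

RES = [ 0x2c  0x2c  0x5a  0x77  0x7f  0x2c  0xc9  0xc9 ]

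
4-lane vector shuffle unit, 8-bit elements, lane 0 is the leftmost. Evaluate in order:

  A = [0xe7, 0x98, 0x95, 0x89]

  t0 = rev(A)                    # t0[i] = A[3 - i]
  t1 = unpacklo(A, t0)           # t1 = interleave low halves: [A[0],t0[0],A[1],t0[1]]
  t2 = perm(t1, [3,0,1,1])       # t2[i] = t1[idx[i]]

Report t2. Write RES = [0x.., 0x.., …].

RES = [ 0x95  0xe7  0x89  0x89 ]

t0 = [0x89, 0x95, 0x98, 0xe7]
t1 = [0xe7, 0x89, 0x98, 0x95]
t2 = [0x95, 0xe7, 0x89, 0x89]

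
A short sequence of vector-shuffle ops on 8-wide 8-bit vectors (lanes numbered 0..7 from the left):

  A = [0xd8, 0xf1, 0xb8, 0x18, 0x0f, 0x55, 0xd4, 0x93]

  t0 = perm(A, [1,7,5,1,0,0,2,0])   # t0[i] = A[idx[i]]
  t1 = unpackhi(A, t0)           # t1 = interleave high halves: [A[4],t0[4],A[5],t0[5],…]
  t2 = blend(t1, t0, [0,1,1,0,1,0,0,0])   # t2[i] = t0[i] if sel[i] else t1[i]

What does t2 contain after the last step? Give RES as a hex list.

RES = [0x0f, 0x93, 0x55, 0xd8, 0xd8, 0xb8, 0x93, 0xd8]

t0 = [0xf1, 0x93, 0x55, 0xf1, 0xd8, 0xd8, 0xb8, 0xd8]
t1 = [0x0f, 0xd8, 0x55, 0xd8, 0xd4, 0xb8, 0x93, 0xd8]
t2 = [0x0f, 0x93, 0x55, 0xd8, 0xd8, 0xb8, 0x93, 0xd8]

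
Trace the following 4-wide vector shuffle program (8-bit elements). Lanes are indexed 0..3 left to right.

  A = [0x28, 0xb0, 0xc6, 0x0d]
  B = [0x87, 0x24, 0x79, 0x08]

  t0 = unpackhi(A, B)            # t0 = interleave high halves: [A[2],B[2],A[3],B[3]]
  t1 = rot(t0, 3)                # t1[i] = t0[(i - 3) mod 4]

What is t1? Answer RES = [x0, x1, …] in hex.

t0 = [0xc6, 0x79, 0x0d, 0x08]
t1 = [0x79, 0x0d, 0x08, 0xc6]

RES = [ 0x79  0x0d  0x08  0xc6 ]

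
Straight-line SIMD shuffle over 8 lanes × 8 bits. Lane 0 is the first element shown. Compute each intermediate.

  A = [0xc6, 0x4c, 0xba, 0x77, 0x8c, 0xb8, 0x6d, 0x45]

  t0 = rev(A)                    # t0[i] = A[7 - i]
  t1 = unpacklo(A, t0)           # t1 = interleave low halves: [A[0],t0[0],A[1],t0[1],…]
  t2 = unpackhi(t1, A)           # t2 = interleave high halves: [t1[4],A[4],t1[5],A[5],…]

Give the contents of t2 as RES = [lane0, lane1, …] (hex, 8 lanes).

RES = [ 0xba  0x8c  0xb8  0xb8  0x77  0x6d  0x8c  0x45 ]

t0 = [0x45, 0x6d, 0xb8, 0x8c, 0x77, 0xba, 0x4c, 0xc6]
t1 = [0xc6, 0x45, 0x4c, 0x6d, 0xba, 0xb8, 0x77, 0x8c]
t2 = [0xba, 0x8c, 0xb8, 0xb8, 0x77, 0x6d, 0x8c, 0x45]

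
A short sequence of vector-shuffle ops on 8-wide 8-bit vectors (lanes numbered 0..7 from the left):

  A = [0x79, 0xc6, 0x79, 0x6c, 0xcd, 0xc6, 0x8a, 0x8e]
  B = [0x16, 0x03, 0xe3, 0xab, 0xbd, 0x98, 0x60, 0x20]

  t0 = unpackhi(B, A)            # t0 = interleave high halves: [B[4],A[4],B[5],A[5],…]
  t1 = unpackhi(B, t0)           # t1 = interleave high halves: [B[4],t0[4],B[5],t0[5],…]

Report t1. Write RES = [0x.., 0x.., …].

  t0: bd cd 98 c6 60 8a 20 8e
  t1: bd 60 98 8a 60 20 20 8e

RES = [ 0xbd  0x60  0x98  0x8a  0x60  0x20  0x20  0x8e ]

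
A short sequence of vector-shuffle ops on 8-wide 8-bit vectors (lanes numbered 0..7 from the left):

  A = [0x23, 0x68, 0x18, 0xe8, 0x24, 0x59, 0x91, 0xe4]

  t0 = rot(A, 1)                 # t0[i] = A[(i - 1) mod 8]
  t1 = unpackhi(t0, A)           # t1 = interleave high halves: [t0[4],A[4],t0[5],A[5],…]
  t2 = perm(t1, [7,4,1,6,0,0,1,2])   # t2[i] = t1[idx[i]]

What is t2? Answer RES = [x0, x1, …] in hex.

RES = [0xe4, 0x59, 0x24, 0x91, 0xe8, 0xe8, 0x24, 0x24]

  t0: e4 23 68 18 e8 24 59 91
  t1: e8 24 24 59 59 91 91 e4
  t2: e4 59 24 91 e8 e8 24 24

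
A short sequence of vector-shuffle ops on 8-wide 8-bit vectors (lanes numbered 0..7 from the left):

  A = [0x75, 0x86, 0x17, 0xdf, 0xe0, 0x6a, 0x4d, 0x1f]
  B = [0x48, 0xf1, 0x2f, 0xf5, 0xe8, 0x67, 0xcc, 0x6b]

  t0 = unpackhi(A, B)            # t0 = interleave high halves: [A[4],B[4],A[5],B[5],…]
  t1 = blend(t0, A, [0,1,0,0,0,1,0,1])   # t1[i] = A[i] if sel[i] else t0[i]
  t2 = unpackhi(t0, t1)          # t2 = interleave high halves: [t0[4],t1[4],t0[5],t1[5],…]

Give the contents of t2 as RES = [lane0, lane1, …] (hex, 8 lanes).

→ t0 |e0|e8|6a|67|4d|cc|1f|6b|
→ t1 |e0|86|6a|67|4d|6a|1f|1f|
→ t2 |4d|4d|cc|6a|1f|1f|6b|1f|

RES = [0x4d, 0x4d, 0xcc, 0x6a, 0x1f, 0x1f, 0x6b, 0x1f]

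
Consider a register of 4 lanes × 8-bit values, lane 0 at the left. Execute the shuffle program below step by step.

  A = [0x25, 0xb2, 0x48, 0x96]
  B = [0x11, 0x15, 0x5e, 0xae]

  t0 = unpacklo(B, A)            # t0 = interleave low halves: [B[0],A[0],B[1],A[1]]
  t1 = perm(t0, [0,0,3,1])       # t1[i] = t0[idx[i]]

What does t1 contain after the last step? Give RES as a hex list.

RES = [ 0x11  0x11  0xb2  0x25 ]

t0 = [0x11, 0x25, 0x15, 0xb2]
t1 = [0x11, 0x11, 0xb2, 0x25]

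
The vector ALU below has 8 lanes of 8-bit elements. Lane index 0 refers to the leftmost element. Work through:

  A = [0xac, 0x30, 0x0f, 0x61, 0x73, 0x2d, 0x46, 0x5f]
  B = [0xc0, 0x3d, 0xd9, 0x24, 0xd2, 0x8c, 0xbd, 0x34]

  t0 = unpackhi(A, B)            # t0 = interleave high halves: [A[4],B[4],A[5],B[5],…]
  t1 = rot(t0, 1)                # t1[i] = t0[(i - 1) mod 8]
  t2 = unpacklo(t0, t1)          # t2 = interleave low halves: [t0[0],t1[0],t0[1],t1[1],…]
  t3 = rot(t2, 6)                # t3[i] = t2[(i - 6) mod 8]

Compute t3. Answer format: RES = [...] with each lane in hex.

RES = [ 0xd2  0x73  0x2d  0xd2  0x8c  0x2d  0x73  0x34 ]

→ t0 |73|d2|2d|8c|46|bd|5f|34|
→ t1 |34|73|d2|2d|8c|46|bd|5f|
→ t2 |73|34|d2|73|2d|d2|8c|2d|
→ t3 |d2|73|2d|d2|8c|2d|73|34|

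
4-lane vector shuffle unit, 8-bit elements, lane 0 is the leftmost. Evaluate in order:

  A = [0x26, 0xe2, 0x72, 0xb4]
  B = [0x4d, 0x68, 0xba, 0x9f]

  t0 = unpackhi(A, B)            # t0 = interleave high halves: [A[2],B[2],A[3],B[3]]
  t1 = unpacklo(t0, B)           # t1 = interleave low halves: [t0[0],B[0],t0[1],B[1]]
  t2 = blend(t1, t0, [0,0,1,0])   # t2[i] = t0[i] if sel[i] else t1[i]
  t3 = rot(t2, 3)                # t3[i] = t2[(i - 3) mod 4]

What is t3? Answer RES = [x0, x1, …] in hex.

RES = [ 0x4d  0xb4  0x68  0x72 ]

t0 = [0x72, 0xba, 0xb4, 0x9f]
t1 = [0x72, 0x4d, 0xba, 0x68]
t2 = [0x72, 0x4d, 0xb4, 0x68]
t3 = [0x4d, 0xb4, 0x68, 0x72]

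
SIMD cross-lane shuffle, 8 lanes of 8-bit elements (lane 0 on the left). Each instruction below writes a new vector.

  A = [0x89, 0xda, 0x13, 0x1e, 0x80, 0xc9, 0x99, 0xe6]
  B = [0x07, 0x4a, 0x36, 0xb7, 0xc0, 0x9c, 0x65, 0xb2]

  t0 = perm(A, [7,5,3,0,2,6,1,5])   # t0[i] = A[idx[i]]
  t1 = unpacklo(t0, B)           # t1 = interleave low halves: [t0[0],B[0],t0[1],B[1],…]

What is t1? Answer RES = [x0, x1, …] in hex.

RES = [0xe6, 0x07, 0xc9, 0x4a, 0x1e, 0x36, 0x89, 0xb7]

→ t0 |e6|c9|1e|89|13|99|da|c9|
→ t1 |e6|07|c9|4a|1e|36|89|b7|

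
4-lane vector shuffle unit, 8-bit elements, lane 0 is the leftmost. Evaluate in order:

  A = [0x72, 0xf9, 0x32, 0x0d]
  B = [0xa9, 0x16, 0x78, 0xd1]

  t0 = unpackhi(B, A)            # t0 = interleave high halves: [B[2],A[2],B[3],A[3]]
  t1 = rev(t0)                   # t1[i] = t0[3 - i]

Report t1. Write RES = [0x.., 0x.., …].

→ t0 |78|32|d1|0d|
→ t1 |0d|d1|32|78|

RES = [ 0x0d  0xd1  0x32  0x78 ]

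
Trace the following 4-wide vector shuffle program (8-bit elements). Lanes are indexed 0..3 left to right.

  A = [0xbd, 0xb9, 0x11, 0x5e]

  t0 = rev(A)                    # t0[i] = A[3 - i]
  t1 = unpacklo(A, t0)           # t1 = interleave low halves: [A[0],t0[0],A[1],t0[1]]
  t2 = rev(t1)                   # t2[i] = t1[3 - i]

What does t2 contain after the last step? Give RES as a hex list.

t0 = [0x5e, 0x11, 0xb9, 0xbd]
t1 = [0xbd, 0x5e, 0xb9, 0x11]
t2 = [0x11, 0xb9, 0x5e, 0xbd]

RES = [0x11, 0xb9, 0x5e, 0xbd]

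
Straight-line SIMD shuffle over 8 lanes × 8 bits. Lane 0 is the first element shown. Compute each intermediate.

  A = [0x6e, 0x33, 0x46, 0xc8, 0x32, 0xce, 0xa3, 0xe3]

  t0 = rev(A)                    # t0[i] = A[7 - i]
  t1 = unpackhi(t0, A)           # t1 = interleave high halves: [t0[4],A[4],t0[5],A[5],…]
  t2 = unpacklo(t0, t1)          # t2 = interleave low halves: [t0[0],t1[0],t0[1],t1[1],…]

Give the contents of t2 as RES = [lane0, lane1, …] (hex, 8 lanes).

→ t0 |e3|a3|ce|32|c8|46|33|6e|
→ t1 |c8|32|46|ce|33|a3|6e|e3|
→ t2 |e3|c8|a3|32|ce|46|32|ce|

RES = [0xe3, 0xc8, 0xa3, 0x32, 0xce, 0x46, 0x32, 0xce]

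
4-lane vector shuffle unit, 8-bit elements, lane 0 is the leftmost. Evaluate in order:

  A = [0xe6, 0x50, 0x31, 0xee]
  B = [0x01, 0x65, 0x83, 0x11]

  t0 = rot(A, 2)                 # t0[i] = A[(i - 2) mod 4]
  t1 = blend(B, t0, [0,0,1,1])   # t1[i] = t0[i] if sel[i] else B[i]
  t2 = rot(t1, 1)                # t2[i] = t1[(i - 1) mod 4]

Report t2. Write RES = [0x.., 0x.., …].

  t0: 31 ee e6 50
  t1: 01 65 e6 50
  t2: 50 01 65 e6

RES = [ 0x50  0x01  0x65  0xe6 ]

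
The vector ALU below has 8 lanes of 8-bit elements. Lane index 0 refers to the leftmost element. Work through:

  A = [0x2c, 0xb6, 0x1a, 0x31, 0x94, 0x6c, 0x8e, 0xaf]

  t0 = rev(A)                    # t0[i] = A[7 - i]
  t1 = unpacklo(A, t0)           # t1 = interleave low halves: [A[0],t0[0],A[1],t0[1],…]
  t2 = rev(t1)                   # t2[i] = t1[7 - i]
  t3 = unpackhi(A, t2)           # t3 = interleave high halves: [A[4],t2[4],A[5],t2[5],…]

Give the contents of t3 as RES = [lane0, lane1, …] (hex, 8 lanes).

  t0: af 8e 6c 94 31 1a b6 2c
  t1: 2c af b6 8e 1a 6c 31 94
  t2: 94 31 6c 1a 8e b6 af 2c
  t3: 94 8e 6c b6 8e af af 2c

RES = [ 0x94  0x8e  0x6c  0xb6  0x8e  0xaf  0xaf  0x2c ]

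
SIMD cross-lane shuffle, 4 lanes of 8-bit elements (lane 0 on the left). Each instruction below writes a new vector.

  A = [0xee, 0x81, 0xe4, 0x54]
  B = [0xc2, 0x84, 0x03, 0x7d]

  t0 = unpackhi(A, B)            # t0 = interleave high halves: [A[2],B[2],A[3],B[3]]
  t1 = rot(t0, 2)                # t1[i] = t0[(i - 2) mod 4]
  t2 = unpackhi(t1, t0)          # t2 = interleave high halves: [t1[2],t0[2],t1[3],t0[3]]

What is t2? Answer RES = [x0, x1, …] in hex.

RES = [ 0xe4  0x54  0x03  0x7d ]

t0 = [0xe4, 0x03, 0x54, 0x7d]
t1 = [0x54, 0x7d, 0xe4, 0x03]
t2 = [0xe4, 0x54, 0x03, 0x7d]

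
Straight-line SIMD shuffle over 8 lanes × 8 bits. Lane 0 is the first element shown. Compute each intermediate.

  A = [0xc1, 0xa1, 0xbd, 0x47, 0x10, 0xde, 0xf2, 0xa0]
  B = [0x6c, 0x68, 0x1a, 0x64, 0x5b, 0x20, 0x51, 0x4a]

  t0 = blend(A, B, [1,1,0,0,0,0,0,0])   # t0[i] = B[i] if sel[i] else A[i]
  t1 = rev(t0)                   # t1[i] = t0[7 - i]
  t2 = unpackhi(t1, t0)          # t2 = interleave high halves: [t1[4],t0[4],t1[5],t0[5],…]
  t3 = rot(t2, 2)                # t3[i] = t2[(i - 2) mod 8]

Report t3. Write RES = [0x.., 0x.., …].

RES = [ 0x6c  0xa0  0x47  0x10  0xbd  0xde  0x68  0xf2 ]

t0 = [0x6c, 0x68, 0xbd, 0x47, 0x10, 0xde, 0xf2, 0xa0]
t1 = [0xa0, 0xf2, 0xde, 0x10, 0x47, 0xbd, 0x68, 0x6c]
t2 = [0x47, 0x10, 0xbd, 0xde, 0x68, 0xf2, 0x6c, 0xa0]
t3 = [0x6c, 0xa0, 0x47, 0x10, 0xbd, 0xde, 0x68, 0xf2]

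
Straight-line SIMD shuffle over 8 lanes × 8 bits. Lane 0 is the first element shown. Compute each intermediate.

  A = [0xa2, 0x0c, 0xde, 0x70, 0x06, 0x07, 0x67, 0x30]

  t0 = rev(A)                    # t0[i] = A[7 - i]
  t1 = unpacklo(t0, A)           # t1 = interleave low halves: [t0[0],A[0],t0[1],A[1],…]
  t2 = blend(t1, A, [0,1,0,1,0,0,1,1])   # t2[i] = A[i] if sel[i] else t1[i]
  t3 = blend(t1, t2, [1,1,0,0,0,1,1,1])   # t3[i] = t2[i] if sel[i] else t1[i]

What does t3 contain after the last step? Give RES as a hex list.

→ t0 |30|67|07|06|70|de|0c|a2|
→ t1 |30|a2|67|0c|07|de|06|70|
→ t2 |30|0c|67|70|07|de|67|30|
→ t3 |30|0c|67|0c|07|de|67|30|

RES = [0x30, 0x0c, 0x67, 0x0c, 0x07, 0xde, 0x67, 0x30]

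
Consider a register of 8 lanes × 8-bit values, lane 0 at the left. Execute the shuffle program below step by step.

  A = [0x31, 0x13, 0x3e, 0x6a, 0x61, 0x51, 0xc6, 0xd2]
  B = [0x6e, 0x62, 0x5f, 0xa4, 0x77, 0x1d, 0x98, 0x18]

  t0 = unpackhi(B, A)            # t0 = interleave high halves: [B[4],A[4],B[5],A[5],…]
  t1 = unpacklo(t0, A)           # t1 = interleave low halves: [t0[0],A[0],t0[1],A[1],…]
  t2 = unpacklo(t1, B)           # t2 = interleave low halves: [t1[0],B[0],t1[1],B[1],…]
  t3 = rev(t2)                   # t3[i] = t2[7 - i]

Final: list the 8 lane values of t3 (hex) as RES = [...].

  t0: 77 61 1d 51 98 c6 18 d2
  t1: 77 31 61 13 1d 3e 51 6a
  t2: 77 6e 31 62 61 5f 13 a4
  t3: a4 13 5f 61 62 31 6e 77

RES = [ 0xa4  0x13  0x5f  0x61  0x62  0x31  0x6e  0x77 ]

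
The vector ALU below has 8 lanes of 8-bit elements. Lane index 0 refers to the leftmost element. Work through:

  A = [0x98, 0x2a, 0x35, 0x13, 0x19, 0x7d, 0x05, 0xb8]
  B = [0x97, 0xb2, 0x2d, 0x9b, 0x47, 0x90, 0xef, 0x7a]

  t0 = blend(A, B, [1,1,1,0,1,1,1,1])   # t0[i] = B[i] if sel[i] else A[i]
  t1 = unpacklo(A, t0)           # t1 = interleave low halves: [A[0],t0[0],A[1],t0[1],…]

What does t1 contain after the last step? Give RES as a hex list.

  t0: 97 b2 2d 13 47 90 ef 7a
  t1: 98 97 2a b2 35 2d 13 13

RES = [ 0x98  0x97  0x2a  0xb2  0x35  0x2d  0x13  0x13 ]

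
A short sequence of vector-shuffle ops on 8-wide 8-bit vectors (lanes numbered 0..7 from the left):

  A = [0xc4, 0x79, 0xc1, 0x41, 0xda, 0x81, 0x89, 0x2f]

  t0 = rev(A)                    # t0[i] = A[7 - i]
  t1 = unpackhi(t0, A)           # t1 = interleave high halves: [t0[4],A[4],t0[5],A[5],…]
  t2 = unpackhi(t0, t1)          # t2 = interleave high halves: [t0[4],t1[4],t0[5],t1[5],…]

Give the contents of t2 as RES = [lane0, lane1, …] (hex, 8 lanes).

RES = [0x41, 0x79, 0xc1, 0x89, 0x79, 0xc4, 0xc4, 0x2f]

t0 = [0x2f, 0x89, 0x81, 0xda, 0x41, 0xc1, 0x79, 0xc4]
t1 = [0x41, 0xda, 0xc1, 0x81, 0x79, 0x89, 0xc4, 0x2f]
t2 = [0x41, 0x79, 0xc1, 0x89, 0x79, 0xc4, 0xc4, 0x2f]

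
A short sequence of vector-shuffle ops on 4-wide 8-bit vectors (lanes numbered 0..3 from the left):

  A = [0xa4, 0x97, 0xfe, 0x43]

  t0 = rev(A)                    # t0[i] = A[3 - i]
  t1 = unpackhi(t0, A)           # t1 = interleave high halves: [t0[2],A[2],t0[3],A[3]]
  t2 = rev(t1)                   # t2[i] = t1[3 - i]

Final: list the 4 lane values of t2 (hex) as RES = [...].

RES = [ 0x43  0xa4  0xfe  0x97 ]

  t0: 43 fe 97 a4
  t1: 97 fe a4 43
  t2: 43 a4 fe 97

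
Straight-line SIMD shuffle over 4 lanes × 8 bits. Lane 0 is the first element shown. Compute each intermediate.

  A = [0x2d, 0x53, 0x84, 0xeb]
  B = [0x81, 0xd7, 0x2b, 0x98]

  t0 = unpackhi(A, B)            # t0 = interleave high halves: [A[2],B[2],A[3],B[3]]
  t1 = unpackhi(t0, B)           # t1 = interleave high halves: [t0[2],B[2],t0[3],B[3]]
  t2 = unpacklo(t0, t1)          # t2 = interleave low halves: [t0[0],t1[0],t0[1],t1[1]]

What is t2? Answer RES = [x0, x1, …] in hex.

t0 = [0x84, 0x2b, 0xeb, 0x98]
t1 = [0xeb, 0x2b, 0x98, 0x98]
t2 = [0x84, 0xeb, 0x2b, 0x2b]

RES = [0x84, 0xeb, 0x2b, 0x2b]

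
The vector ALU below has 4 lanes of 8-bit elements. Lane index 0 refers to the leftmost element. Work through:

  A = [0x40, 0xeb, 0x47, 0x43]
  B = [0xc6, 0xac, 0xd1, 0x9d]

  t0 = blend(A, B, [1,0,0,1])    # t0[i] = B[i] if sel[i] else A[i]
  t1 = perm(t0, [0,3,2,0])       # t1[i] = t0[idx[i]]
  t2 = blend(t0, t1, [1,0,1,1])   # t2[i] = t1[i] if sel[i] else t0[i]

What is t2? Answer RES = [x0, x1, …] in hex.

RES = [0xc6, 0xeb, 0x47, 0xc6]

  t0: c6 eb 47 9d
  t1: c6 9d 47 c6
  t2: c6 eb 47 c6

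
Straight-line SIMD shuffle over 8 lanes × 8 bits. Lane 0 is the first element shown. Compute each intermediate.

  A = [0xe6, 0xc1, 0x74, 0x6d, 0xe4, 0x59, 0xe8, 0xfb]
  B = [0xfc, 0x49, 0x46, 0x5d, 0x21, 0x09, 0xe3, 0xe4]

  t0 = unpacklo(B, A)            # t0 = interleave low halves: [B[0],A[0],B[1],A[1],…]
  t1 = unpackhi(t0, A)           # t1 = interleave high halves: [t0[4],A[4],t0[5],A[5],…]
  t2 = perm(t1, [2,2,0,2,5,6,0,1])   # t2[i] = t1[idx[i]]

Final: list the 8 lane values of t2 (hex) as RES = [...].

RES = [ 0x74  0x74  0x46  0x74  0xe8  0x6d  0x46  0xe4 ]

  t0: fc e6 49 c1 46 74 5d 6d
  t1: 46 e4 74 59 5d e8 6d fb
  t2: 74 74 46 74 e8 6d 46 e4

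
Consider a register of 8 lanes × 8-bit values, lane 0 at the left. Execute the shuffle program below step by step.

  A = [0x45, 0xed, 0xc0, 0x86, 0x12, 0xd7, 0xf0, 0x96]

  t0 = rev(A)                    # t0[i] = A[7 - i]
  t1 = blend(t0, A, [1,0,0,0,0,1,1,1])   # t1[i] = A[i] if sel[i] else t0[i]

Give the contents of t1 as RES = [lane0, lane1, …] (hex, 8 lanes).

RES = [0x45, 0xf0, 0xd7, 0x12, 0x86, 0xd7, 0xf0, 0x96]

  t0: 96 f0 d7 12 86 c0 ed 45
  t1: 45 f0 d7 12 86 d7 f0 96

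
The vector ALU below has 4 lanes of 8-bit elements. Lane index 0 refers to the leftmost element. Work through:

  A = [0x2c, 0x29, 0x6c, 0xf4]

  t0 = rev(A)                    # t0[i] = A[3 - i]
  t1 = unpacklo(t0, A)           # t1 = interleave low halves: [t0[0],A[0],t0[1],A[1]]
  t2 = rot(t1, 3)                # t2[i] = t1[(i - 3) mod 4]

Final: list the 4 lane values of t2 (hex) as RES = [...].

  t0: f4 6c 29 2c
  t1: f4 2c 6c 29
  t2: 2c 6c 29 f4

RES = [0x2c, 0x6c, 0x29, 0xf4]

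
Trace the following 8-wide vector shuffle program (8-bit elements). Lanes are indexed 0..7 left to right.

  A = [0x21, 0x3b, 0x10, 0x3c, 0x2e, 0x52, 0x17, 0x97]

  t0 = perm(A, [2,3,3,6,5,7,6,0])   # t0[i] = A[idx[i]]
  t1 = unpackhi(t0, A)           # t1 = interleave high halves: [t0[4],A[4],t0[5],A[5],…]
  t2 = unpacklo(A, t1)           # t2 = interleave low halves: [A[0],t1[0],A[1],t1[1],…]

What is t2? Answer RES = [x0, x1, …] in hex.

→ t0 |10|3c|3c|17|52|97|17|21|
→ t1 |52|2e|97|52|17|17|21|97|
→ t2 |21|52|3b|2e|10|97|3c|52|

RES = [0x21, 0x52, 0x3b, 0x2e, 0x10, 0x97, 0x3c, 0x52]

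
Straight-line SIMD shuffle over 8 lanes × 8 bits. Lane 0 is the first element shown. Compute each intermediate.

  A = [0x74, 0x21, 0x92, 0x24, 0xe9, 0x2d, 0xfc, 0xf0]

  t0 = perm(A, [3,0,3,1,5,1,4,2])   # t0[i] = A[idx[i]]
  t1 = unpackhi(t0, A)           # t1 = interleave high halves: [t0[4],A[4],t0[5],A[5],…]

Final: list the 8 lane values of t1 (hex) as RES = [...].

RES = [ 0x2d  0xe9  0x21  0x2d  0xe9  0xfc  0x92  0xf0 ]

  t0: 24 74 24 21 2d 21 e9 92
  t1: 2d e9 21 2d e9 fc 92 f0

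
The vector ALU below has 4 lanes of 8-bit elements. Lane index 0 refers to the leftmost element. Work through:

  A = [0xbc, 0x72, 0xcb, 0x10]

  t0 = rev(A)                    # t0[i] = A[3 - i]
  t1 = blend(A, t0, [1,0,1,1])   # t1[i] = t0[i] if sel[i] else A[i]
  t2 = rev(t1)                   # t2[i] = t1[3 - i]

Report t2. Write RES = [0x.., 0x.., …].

RES = [0xbc, 0x72, 0x72, 0x10]

  t0: 10 cb 72 bc
  t1: 10 72 72 bc
  t2: bc 72 72 10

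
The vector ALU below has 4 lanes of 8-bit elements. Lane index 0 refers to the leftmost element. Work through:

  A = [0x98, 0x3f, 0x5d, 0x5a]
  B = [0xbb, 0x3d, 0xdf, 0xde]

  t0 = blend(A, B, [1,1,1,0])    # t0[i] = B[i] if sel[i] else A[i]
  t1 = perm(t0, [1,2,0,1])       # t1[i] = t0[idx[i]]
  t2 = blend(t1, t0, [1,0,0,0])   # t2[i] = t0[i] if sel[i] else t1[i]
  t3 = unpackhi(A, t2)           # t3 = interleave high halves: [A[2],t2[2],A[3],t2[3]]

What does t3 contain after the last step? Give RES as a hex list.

RES = [ 0x5d  0xbb  0x5a  0x3d ]

  t0: bb 3d df 5a
  t1: 3d df bb 3d
  t2: bb df bb 3d
  t3: 5d bb 5a 3d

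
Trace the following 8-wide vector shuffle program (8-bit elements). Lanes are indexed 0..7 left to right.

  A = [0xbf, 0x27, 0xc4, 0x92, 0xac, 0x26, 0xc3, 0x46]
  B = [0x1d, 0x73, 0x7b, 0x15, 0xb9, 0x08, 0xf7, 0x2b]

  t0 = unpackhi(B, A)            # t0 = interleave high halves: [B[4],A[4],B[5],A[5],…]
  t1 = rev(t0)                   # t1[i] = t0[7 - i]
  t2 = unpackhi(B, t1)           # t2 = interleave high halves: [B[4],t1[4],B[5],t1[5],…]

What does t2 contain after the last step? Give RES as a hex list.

RES = [ 0xb9  0x26  0x08  0x08  0xf7  0xac  0x2b  0xb9 ]

→ t0 |b9|ac|08|26|f7|c3|2b|46|
→ t1 |46|2b|c3|f7|26|08|ac|b9|
→ t2 |b9|26|08|08|f7|ac|2b|b9|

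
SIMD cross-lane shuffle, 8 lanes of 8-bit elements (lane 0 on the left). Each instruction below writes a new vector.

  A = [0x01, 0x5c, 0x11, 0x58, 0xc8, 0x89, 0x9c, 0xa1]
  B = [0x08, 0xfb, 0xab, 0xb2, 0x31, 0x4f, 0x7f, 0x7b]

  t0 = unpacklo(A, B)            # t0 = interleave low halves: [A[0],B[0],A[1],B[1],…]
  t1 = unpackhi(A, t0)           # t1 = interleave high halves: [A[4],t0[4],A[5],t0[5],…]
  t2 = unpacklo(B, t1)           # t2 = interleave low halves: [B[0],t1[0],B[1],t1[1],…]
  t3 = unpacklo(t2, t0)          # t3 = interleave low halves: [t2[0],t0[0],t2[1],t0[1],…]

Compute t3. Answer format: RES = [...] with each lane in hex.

RES = [0x08, 0x01, 0xc8, 0x08, 0xfb, 0x5c, 0x11, 0xfb]

t0 = [0x01, 0x08, 0x5c, 0xfb, 0x11, 0xab, 0x58, 0xb2]
t1 = [0xc8, 0x11, 0x89, 0xab, 0x9c, 0x58, 0xa1, 0xb2]
t2 = [0x08, 0xc8, 0xfb, 0x11, 0xab, 0x89, 0xb2, 0xab]
t3 = [0x08, 0x01, 0xc8, 0x08, 0xfb, 0x5c, 0x11, 0xfb]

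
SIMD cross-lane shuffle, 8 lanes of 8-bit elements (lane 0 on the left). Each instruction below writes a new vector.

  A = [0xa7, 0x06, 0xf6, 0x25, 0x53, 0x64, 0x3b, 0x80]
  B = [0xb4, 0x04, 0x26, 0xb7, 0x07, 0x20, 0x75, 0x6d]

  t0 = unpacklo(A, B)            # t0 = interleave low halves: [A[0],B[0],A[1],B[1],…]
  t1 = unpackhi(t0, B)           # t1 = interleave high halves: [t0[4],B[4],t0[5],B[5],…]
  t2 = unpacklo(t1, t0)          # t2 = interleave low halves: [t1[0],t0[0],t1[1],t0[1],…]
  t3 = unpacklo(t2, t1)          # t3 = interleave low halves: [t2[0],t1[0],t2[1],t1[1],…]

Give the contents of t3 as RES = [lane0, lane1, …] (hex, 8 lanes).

RES = [0xf6, 0xf6, 0xa7, 0x07, 0x07, 0x26, 0xb4, 0x20]

t0 = [0xa7, 0xb4, 0x06, 0x04, 0xf6, 0x26, 0x25, 0xb7]
t1 = [0xf6, 0x07, 0x26, 0x20, 0x25, 0x75, 0xb7, 0x6d]
t2 = [0xf6, 0xa7, 0x07, 0xb4, 0x26, 0x06, 0x20, 0x04]
t3 = [0xf6, 0xf6, 0xa7, 0x07, 0x07, 0x26, 0xb4, 0x20]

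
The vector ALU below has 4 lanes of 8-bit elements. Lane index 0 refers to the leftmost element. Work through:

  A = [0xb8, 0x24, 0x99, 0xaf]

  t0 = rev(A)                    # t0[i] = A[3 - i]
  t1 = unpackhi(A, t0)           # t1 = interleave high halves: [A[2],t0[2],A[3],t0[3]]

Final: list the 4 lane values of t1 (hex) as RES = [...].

t0 = [0xaf, 0x99, 0x24, 0xb8]
t1 = [0x99, 0x24, 0xaf, 0xb8]

RES = [0x99, 0x24, 0xaf, 0xb8]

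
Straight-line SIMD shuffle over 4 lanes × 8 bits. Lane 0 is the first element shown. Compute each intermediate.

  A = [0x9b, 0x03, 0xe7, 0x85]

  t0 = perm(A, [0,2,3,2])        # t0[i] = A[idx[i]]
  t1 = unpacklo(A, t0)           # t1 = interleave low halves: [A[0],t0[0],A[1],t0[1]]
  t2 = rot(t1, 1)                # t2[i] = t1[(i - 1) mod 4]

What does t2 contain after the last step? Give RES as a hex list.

RES = [ 0xe7  0x9b  0x9b  0x03 ]

t0 = [0x9b, 0xe7, 0x85, 0xe7]
t1 = [0x9b, 0x9b, 0x03, 0xe7]
t2 = [0xe7, 0x9b, 0x9b, 0x03]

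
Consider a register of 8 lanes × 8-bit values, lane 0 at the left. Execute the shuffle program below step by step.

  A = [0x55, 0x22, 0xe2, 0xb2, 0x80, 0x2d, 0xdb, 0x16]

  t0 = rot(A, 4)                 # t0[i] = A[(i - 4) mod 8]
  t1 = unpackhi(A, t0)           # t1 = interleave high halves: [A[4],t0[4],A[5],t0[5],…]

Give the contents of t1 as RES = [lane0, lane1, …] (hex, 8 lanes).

  t0: 80 2d db 16 55 22 e2 b2
  t1: 80 55 2d 22 db e2 16 b2

RES = [ 0x80  0x55  0x2d  0x22  0xdb  0xe2  0x16  0xb2 ]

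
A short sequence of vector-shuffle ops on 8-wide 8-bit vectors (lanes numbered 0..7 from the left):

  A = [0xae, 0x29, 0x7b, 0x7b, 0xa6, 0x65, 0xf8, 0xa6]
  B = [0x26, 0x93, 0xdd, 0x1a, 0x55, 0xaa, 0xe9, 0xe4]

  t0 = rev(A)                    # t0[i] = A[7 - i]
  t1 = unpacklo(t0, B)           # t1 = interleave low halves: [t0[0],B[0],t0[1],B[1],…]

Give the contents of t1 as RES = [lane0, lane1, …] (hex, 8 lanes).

  t0: a6 f8 65 a6 7b 7b 29 ae
  t1: a6 26 f8 93 65 dd a6 1a

RES = [ 0xa6  0x26  0xf8  0x93  0x65  0xdd  0xa6  0x1a ]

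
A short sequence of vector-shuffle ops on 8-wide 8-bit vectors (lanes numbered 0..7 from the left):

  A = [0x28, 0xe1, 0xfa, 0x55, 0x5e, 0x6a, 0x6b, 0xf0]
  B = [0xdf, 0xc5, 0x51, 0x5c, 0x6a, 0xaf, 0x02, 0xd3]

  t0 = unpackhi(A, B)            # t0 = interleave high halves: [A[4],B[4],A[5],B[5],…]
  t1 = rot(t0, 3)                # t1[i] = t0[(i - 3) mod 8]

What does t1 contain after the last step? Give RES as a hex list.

→ t0 |5e|6a|6a|af|6b|02|f0|d3|
→ t1 |02|f0|d3|5e|6a|6a|af|6b|

RES = [ 0x02  0xf0  0xd3  0x5e  0x6a  0x6a  0xaf  0x6b ]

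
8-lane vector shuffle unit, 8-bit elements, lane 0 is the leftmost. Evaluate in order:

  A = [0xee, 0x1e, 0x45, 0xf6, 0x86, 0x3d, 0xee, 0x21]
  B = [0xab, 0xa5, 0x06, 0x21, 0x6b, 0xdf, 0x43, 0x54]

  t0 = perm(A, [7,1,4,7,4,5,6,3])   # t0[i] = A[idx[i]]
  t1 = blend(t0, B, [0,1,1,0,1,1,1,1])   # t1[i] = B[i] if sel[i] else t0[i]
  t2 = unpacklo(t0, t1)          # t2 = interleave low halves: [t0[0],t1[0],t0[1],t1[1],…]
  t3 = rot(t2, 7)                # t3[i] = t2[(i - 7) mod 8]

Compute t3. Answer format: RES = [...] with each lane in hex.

RES = [0x21, 0x1e, 0xa5, 0x86, 0x06, 0x21, 0x21, 0x21]

  t0: 21 1e 86 21 86 3d ee f6
  t1: 21 a5 06 21 6b df 43 54
  t2: 21 21 1e a5 86 06 21 21
  t3: 21 1e a5 86 06 21 21 21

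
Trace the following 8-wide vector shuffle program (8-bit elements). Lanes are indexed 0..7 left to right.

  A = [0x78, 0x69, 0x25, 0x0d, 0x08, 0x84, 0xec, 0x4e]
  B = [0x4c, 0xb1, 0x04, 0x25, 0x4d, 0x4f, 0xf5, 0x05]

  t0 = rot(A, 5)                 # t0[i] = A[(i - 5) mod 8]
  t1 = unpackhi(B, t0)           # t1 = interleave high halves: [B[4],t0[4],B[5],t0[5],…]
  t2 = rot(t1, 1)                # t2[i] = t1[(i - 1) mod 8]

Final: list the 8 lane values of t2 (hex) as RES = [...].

  t0: 0d 08 84 ec 4e 78 69 25
  t1: 4d 4e 4f 78 f5 69 05 25
  t2: 25 4d 4e 4f 78 f5 69 05

RES = [0x25, 0x4d, 0x4e, 0x4f, 0x78, 0xf5, 0x69, 0x05]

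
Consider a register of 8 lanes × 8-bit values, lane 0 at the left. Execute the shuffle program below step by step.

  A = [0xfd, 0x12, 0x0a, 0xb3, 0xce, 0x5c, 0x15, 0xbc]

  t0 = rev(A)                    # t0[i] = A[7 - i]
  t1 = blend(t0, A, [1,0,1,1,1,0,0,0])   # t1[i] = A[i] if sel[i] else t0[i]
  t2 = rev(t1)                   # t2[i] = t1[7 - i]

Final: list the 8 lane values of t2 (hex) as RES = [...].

→ t0 |bc|15|5c|ce|b3|0a|12|fd|
→ t1 |fd|15|0a|b3|ce|0a|12|fd|
→ t2 |fd|12|0a|ce|b3|0a|15|fd|

RES = [0xfd, 0x12, 0x0a, 0xce, 0xb3, 0x0a, 0x15, 0xfd]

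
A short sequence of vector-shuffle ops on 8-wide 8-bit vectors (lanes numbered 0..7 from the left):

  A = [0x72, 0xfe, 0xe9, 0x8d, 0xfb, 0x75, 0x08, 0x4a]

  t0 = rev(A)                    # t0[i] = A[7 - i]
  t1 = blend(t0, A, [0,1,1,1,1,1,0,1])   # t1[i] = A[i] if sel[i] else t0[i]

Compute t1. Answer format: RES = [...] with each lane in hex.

RES = [0x4a, 0xfe, 0xe9, 0x8d, 0xfb, 0x75, 0xfe, 0x4a]

  t0: 4a 08 75 fb 8d e9 fe 72
  t1: 4a fe e9 8d fb 75 fe 4a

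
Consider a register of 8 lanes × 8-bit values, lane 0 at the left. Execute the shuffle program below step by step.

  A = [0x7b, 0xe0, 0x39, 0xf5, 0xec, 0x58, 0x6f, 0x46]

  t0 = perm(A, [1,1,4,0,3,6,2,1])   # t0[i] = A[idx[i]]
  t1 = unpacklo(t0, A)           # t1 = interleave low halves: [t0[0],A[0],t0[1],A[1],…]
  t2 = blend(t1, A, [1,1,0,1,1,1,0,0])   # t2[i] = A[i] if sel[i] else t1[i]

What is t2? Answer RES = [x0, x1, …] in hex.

  t0: e0 e0 ec 7b f5 6f 39 e0
  t1: e0 7b e0 e0 ec 39 7b f5
  t2: 7b e0 e0 f5 ec 58 7b f5

RES = [0x7b, 0xe0, 0xe0, 0xf5, 0xec, 0x58, 0x7b, 0xf5]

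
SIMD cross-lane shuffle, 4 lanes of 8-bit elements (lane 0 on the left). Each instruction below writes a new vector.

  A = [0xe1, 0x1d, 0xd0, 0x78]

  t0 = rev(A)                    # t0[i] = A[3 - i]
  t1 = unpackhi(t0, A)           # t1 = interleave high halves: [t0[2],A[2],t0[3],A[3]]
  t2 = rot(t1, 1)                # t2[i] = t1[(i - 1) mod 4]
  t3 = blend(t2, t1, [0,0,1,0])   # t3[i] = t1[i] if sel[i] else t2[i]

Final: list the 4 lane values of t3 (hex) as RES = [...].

→ t0 |78|d0|1d|e1|
→ t1 |1d|d0|e1|78|
→ t2 |78|1d|d0|e1|
→ t3 |78|1d|e1|e1|

RES = [ 0x78  0x1d  0xe1  0xe1 ]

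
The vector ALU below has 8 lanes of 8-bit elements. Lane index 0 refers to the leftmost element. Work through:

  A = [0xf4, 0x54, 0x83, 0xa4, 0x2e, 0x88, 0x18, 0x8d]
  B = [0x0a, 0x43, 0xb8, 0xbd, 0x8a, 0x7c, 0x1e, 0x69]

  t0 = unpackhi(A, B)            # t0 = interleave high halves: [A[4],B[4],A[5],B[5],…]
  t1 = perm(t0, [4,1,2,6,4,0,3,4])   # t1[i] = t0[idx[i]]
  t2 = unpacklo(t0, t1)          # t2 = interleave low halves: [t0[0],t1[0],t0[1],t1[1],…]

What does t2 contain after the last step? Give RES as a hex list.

→ t0 |2e|8a|88|7c|18|1e|8d|69|
→ t1 |18|8a|88|8d|18|2e|7c|18|
→ t2 |2e|18|8a|8a|88|88|7c|8d|

RES = [ 0x2e  0x18  0x8a  0x8a  0x88  0x88  0x7c  0x8d ]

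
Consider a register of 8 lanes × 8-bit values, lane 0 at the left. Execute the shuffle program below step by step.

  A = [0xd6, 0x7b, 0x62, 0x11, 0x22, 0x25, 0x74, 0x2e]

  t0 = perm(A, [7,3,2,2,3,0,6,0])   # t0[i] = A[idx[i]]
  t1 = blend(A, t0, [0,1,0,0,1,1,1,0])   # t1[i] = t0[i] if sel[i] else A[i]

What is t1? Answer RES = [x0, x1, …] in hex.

t0 = [0x2e, 0x11, 0x62, 0x62, 0x11, 0xd6, 0x74, 0xd6]
t1 = [0xd6, 0x11, 0x62, 0x11, 0x11, 0xd6, 0x74, 0x2e]

RES = [0xd6, 0x11, 0x62, 0x11, 0x11, 0xd6, 0x74, 0x2e]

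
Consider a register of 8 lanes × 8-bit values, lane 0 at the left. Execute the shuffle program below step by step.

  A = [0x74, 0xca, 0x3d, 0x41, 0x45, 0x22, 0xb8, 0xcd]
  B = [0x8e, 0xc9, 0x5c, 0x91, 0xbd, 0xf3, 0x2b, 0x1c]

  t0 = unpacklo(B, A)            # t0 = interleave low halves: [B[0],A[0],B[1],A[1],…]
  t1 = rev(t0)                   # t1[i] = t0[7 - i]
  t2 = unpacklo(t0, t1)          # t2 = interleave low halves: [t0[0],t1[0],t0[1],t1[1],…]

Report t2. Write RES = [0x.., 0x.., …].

  t0: 8e 74 c9 ca 5c 3d 91 41
  t1: 41 91 3d 5c ca c9 74 8e
  t2: 8e 41 74 91 c9 3d ca 5c

RES = [0x8e, 0x41, 0x74, 0x91, 0xc9, 0x3d, 0xca, 0x5c]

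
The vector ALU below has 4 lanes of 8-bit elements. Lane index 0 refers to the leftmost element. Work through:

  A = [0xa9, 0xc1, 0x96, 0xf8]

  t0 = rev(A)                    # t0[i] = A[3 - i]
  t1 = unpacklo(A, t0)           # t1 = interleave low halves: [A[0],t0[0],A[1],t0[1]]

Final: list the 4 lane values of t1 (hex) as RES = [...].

t0 = [0xf8, 0x96, 0xc1, 0xa9]
t1 = [0xa9, 0xf8, 0xc1, 0x96]

RES = [0xa9, 0xf8, 0xc1, 0x96]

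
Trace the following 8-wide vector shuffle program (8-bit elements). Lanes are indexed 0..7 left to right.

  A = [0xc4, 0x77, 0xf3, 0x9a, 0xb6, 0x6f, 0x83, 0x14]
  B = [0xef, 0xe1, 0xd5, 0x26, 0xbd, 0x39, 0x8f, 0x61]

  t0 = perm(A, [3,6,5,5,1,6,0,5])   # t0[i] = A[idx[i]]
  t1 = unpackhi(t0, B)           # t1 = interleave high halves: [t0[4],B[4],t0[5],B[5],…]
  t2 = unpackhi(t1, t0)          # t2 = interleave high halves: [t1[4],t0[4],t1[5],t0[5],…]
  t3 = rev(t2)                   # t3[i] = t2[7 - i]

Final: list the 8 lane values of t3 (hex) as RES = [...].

→ t0 |9a|83|6f|6f|77|83|c4|6f|
→ t1 |77|bd|83|39|c4|8f|6f|61|
→ t2 |c4|77|8f|83|6f|c4|61|6f|
→ t3 |6f|61|c4|6f|83|8f|77|c4|

RES = [0x6f, 0x61, 0xc4, 0x6f, 0x83, 0x8f, 0x77, 0xc4]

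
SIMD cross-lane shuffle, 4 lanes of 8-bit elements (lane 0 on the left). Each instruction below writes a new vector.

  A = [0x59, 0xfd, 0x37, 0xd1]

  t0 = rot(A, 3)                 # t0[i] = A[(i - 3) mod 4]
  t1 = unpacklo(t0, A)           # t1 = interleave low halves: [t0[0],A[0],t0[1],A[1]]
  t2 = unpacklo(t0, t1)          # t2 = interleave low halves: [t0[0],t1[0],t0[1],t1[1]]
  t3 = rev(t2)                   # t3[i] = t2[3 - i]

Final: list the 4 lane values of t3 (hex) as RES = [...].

t0 = [0xfd, 0x37, 0xd1, 0x59]
t1 = [0xfd, 0x59, 0x37, 0xfd]
t2 = [0xfd, 0xfd, 0x37, 0x59]
t3 = [0x59, 0x37, 0xfd, 0xfd]

RES = [0x59, 0x37, 0xfd, 0xfd]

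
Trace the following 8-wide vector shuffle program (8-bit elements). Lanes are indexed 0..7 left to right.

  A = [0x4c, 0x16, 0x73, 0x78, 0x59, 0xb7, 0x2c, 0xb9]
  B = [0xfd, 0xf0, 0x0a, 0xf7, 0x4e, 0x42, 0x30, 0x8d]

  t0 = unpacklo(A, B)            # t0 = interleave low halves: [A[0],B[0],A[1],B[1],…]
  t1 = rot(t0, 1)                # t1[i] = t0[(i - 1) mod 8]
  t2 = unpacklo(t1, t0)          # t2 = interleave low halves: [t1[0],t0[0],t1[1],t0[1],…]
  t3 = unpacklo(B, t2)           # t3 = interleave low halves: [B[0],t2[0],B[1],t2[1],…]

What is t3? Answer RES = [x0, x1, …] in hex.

t0 = [0x4c, 0xfd, 0x16, 0xf0, 0x73, 0x0a, 0x78, 0xf7]
t1 = [0xf7, 0x4c, 0xfd, 0x16, 0xf0, 0x73, 0x0a, 0x78]
t2 = [0xf7, 0x4c, 0x4c, 0xfd, 0xfd, 0x16, 0x16, 0xf0]
t3 = [0xfd, 0xf7, 0xf0, 0x4c, 0x0a, 0x4c, 0xf7, 0xfd]

RES = [ 0xfd  0xf7  0xf0  0x4c  0x0a  0x4c  0xf7  0xfd ]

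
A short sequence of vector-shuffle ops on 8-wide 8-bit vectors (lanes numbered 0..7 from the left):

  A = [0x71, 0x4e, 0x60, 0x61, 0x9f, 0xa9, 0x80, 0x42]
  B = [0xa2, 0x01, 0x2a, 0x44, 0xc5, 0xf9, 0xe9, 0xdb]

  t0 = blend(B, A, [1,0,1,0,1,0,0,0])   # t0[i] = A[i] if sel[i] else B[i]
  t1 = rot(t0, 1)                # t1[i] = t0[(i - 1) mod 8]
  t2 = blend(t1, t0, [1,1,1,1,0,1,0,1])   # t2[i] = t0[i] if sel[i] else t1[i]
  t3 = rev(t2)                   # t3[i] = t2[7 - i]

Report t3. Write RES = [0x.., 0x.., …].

RES = [ 0xdb  0xf9  0xf9  0x44  0x44  0x60  0x01  0x71 ]

t0 = [0x71, 0x01, 0x60, 0x44, 0x9f, 0xf9, 0xe9, 0xdb]
t1 = [0xdb, 0x71, 0x01, 0x60, 0x44, 0x9f, 0xf9, 0xe9]
t2 = [0x71, 0x01, 0x60, 0x44, 0x44, 0xf9, 0xf9, 0xdb]
t3 = [0xdb, 0xf9, 0xf9, 0x44, 0x44, 0x60, 0x01, 0x71]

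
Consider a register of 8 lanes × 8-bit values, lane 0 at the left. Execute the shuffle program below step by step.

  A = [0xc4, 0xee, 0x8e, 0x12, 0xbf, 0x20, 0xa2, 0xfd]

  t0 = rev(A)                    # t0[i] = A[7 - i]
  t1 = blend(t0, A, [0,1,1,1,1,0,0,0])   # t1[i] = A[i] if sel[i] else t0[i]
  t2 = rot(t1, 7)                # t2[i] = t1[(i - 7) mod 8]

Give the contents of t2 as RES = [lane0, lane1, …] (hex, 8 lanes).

RES = [0xee, 0x8e, 0x12, 0xbf, 0x8e, 0xee, 0xc4, 0xfd]

→ t0 |fd|a2|20|bf|12|8e|ee|c4|
→ t1 |fd|ee|8e|12|bf|8e|ee|c4|
→ t2 |ee|8e|12|bf|8e|ee|c4|fd|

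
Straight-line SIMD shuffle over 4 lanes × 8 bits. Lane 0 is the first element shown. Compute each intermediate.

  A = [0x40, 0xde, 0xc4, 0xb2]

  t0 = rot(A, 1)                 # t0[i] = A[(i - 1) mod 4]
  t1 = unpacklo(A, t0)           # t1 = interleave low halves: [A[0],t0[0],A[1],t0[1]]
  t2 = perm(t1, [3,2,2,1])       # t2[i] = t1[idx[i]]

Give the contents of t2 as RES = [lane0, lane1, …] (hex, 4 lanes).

  t0: b2 40 de c4
  t1: 40 b2 de 40
  t2: 40 de de b2

RES = [0x40, 0xde, 0xde, 0xb2]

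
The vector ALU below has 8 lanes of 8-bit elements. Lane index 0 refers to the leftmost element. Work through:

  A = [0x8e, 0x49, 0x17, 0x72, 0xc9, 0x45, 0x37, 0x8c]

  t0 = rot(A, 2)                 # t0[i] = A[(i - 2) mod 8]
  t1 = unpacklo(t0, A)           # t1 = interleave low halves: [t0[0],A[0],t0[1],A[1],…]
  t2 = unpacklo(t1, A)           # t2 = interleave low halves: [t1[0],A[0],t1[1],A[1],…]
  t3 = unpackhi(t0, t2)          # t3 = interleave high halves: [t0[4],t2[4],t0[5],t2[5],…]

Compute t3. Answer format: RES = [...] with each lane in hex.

RES = [0x17, 0x8c, 0x72, 0x17, 0xc9, 0x49, 0x45, 0x72]

→ t0 |37|8c|8e|49|17|72|c9|45|
→ t1 |37|8e|8c|49|8e|17|49|72|
→ t2 |37|8e|8e|49|8c|17|49|72|
→ t3 |17|8c|72|17|c9|49|45|72|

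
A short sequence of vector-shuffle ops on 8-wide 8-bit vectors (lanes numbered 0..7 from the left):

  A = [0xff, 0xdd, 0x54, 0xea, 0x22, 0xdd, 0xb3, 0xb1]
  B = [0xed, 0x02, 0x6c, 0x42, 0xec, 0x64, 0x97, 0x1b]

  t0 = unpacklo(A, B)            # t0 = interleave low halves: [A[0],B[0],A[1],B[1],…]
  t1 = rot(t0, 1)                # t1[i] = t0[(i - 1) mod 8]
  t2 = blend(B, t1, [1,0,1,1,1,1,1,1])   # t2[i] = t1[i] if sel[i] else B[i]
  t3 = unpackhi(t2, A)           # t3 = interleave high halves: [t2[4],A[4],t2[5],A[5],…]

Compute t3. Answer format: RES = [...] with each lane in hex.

→ t0 |ff|ed|dd|02|54|6c|ea|42|
→ t1 |42|ff|ed|dd|02|54|6c|ea|
→ t2 |42|02|ed|dd|02|54|6c|ea|
→ t3 |02|22|54|dd|6c|b3|ea|b1|

RES = [ 0x02  0x22  0x54  0xdd  0x6c  0xb3  0xea  0xb1 ]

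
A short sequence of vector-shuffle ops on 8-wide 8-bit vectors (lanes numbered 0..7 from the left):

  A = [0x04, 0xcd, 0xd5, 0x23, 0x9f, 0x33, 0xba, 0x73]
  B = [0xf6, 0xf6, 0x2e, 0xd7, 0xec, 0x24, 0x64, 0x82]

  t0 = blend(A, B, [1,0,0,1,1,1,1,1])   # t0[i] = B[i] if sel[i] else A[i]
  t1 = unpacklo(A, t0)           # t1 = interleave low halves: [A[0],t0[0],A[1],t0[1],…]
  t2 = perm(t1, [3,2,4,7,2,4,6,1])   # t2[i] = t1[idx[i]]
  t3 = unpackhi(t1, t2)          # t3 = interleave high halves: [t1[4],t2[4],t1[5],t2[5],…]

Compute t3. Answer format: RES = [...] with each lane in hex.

→ t0 |f6|cd|d5|d7|ec|24|64|82|
→ t1 |04|f6|cd|cd|d5|d5|23|d7|
→ t2 |cd|cd|d5|d7|cd|d5|23|f6|
→ t3 |d5|cd|d5|d5|23|23|d7|f6|

RES = [0xd5, 0xcd, 0xd5, 0xd5, 0x23, 0x23, 0xd7, 0xf6]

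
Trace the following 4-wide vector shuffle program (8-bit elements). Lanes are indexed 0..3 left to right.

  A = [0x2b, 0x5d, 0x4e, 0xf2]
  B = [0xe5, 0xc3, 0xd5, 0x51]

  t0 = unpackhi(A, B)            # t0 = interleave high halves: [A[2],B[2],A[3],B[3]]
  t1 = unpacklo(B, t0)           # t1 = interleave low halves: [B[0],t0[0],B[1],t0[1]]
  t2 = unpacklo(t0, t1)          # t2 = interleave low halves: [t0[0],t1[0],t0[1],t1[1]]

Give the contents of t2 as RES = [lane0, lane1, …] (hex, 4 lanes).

RES = [0x4e, 0xe5, 0xd5, 0x4e]

  t0: 4e d5 f2 51
  t1: e5 4e c3 d5
  t2: 4e e5 d5 4e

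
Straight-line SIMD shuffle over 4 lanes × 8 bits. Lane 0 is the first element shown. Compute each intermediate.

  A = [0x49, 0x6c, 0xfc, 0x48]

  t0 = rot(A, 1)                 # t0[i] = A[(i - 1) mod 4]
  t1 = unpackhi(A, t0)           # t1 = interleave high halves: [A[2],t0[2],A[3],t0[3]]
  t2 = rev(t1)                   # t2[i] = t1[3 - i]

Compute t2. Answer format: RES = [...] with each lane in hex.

RES = [ 0xfc  0x48  0x6c  0xfc ]

t0 = [0x48, 0x49, 0x6c, 0xfc]
t1 = [0xfc, 0x6c, 0x48, 0xfc]
t2 = [0xfc, 0x48, 0x6c, 0xfc]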